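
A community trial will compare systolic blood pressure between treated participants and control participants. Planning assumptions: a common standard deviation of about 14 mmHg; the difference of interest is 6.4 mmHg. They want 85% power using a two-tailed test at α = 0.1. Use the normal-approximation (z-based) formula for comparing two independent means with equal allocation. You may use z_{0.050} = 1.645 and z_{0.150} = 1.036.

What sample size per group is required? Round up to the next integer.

n = 69 per group

n = (z_{α/2} + z_β)² · (σ₁² + σ₂²) / δ²
  = (1.645 + 1.036)² · (2·14² = 392) / 6.4²
  = 7.1878 · 392 / 40.96
  = 68.79
Round up → n = 69 per group.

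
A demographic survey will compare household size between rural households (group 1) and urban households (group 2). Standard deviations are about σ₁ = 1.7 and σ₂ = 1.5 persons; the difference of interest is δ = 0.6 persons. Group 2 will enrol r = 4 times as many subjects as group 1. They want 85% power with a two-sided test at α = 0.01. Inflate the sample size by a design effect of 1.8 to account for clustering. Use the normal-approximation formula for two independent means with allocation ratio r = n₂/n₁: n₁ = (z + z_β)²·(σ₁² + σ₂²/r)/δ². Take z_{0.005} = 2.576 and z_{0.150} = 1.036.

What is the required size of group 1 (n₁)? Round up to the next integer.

n₁ = (z_{α/2} + z_β)² · (σ₁² + σ₂²/r) / δ²
   = (2.576 + 1.036)² · (1.7² + 1.5²/4) / 0.6²
   = 13.0465 · (2.89 + 0.5625) / 0.36
   = 13.0465 · 3.4525 / 0.36
   = 125.12
Design effect: 1.8 × 125.12 = 225.22.
Round up → n₁ = 226; n₂ = r·n₁ = 4 × 226 = 904.

n₁ = 226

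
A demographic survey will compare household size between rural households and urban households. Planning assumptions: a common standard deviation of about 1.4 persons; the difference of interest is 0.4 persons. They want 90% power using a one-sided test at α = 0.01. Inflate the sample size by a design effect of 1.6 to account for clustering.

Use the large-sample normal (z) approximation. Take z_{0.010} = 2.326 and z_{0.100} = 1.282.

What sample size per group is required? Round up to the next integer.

n = (z_α + z_β)² · (σ₁² + σ₂²) / δ²
  = (2.326 + 1.282)² · (2·1.4² = 3.92) / 0.4²
  = 13.0177 · 3.92 / 0.16
  = 318.93
Design effect: 1.6 × 318.93 = 510.29.
Round up → n = 511 per group.

n = 511 per group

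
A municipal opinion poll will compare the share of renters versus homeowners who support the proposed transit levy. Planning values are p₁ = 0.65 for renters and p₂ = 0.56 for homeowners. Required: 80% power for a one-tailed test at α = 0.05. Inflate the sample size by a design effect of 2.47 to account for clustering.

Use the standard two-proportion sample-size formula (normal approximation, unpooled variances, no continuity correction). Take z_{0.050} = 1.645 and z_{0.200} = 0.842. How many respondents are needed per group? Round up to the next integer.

n = 894 per group

n = (z_α + z_β)² · [p₁(1−p₁) + p₂(1−p₂)] / (p₁ − p₂)²
  = (1.645 + 0.842)² · (0.65·0.35 + 0.56·0.44) / (0.09)²
  = (2.487)² · (0.2275 + 0.2464) / 0.0081
  = 6.1852 · 0.4739 / 0.0081
  = 361.87
Design effect: 2.47 × 361.87 = 893.82.
Round up → n = 894 per group.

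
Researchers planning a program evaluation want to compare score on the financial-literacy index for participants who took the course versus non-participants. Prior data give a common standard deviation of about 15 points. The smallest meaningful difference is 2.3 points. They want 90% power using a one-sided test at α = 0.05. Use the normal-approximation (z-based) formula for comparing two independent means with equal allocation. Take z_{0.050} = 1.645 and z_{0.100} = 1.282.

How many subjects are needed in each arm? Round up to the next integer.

n = 729 per group

n = (z_α + z_β)² · (σ₁² + σ₂²) / δ²
  = (1.645 + 1.282)² · (2·15² = 450) / 2.3²
  = 8.5673 · 450 / 5.29
  = 728.79
Round up → n = 729 per group.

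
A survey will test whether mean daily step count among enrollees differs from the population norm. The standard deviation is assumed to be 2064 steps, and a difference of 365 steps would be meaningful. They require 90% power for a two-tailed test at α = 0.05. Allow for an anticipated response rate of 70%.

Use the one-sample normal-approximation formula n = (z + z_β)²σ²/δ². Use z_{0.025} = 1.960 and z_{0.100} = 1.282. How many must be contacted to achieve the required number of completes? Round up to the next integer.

n = (z_{α/2} + z_β)² · σ² / δ²
  = (1.960 + 1.282)² · 2064² / 365²
  = 10.5106 · 4260096 / 133225
  = 336.09
Adjust for 70% response: 336.09 / 0.70 = 480.13.
Round up → n = 481.

n = 481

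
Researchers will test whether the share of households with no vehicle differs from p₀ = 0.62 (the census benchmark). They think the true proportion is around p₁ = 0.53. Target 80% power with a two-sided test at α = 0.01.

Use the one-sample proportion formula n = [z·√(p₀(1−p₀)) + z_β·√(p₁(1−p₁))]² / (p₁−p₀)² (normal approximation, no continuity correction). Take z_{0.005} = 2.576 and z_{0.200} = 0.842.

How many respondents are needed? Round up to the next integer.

n = [z_{α/2}·√(p₀q₀) + z_β·√(p₁q₁)]² / (p₁ − p₀)²
  = [2.576·√(0.62·0.38) + 0.842·√(0.53·0.47)]² / (-0.09)²
  = [2.576·0.4854 + 0.842·0.4991]² / 0.0081
  = [1.6706]² / 0.0081
  = 344.55
Round up → n = 345.

n = 345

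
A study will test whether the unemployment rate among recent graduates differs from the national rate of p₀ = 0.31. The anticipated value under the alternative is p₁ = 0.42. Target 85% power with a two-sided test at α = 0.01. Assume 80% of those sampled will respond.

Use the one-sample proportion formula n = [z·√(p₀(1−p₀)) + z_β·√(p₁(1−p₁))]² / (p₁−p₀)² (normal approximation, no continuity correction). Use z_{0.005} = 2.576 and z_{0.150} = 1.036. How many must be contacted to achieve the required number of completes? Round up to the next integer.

n = 300

n = [z_{α/2}·√(p₀q₀) + z_β·√(p₁q₁)]² / (p₁ − p₀)²
  = [2.576·√(0.31·0.69) + 1.036·√(0.42·0.58)]² / (0.11)²
  = [2.576·0.4625 + 1.036·0.4936]² / 0.0121
  = [1.7027]² / 0.0121
  = 239.60
Adjust for 80% response: 239.60 / 0.80 = 299.51.
Round up → n = 300.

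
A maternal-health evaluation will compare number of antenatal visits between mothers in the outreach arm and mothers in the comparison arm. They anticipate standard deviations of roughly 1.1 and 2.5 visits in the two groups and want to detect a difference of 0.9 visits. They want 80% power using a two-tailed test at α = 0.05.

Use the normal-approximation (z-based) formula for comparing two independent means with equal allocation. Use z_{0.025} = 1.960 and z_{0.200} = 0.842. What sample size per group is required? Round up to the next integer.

n = 73 per group

n = (z_{α/2} + z_β)² · (σ₁² + σ₂²) / δ²
  = (1.960 + 0.842)² · (1.1² + 2.5² = 7.46) / 0.9²
  = 7.8512 · 7.46 / 0.81
  = 72.31
Round up → n = 73 per group.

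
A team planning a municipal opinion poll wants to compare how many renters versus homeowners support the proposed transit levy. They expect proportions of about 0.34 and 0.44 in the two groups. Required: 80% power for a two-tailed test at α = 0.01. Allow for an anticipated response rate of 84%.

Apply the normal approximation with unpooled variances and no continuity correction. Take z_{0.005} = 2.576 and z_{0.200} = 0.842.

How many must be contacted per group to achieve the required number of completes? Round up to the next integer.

n = (z_{α/2} + z_β)² · [p₁(1−p₁) + p₂(1−p₂)] / (p₁ − p₂)²
  = (2.576 + 0.842)² · (0.34·0.66 + 0.44·0.56) / (-0.10)²
  = (3.418)² · (0.2244 + 0.2464) / 0.0100
  = 11.6827 · 0.4708 / 0.0100
  = 550.02
Adjust for 84% response: 550.02 / 0.84 = 654.79.
Round up → n = 655 per group.

n = 655 per group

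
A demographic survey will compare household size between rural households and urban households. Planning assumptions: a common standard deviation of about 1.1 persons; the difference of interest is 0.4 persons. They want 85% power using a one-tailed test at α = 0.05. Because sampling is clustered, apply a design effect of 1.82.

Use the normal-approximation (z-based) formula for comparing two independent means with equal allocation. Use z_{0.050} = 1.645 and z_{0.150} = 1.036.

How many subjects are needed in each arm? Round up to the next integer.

n = (z_α + z_β)² · (σ₁² + σ₂²) / δ²
  = (1.645 + 1.036)² · (2·1.1² = 2.42) / 0.4²
  = 7.1878 · 2.42 / 0.16
  = 108.71
Design effect: 1.82 × 108.71 = 197.86.
Round up → n = 198 per group.

n = 198 per group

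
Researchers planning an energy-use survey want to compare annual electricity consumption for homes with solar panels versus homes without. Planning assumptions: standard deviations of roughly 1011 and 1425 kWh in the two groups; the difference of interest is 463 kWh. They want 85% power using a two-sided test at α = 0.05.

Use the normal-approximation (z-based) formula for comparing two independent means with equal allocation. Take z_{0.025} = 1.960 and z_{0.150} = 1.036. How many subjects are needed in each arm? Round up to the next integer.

n = (z_{α/2} + z_β)² · (σ₁² + σ₂²) / δ²
  = (1.960 + 1.036)² · (1011² + 1425² = 3052746) / 463²
  = 8.9760 · 3052746 / 214369
  = 127.82
Round up → n = 128 per group.

n = 128 per group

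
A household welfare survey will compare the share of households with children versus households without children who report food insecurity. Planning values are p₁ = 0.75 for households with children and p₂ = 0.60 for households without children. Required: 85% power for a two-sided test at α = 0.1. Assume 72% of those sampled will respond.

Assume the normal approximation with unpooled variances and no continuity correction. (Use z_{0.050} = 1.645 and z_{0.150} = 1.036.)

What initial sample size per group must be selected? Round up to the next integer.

n = (z_{α/2} + z_β)² · [p₁(1−p₁) + p₂(1−p₂)] / (p₁ − p₂)²
  = (1.645 + 1.036)² · (0.75·0.25 + 0.60·0.40) / (0.15)²
  = (2.681)² · (0.1875 + 0.2400) / 0.0225
  = 7.1878 · 0.4275 / 0.0225
  = 136.57
Adjust for 72% response: 136.57 / 0.72 = 189.68.
Round up → n = 190 per group.

n = 190 per group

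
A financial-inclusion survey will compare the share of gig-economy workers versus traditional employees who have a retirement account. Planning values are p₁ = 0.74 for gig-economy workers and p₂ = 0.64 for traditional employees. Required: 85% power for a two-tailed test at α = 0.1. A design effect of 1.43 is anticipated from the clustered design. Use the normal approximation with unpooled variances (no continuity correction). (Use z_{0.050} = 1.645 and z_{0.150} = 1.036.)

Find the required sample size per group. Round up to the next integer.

n = (z_{α/2} + z_β)² · [p₁(1−p₁) + p₂(1−p₂)] / (p₁ − p₂)²
  = (1.645 + 1.036)² · (0.74·0.26 + 0.64·0.36) / (0.10)²
  = (2.681)² · (0.1924 + 0.2304) / 0.0100
  = 7.1878 · 0.4228 / 0.0100
  = 303.90
Design effect: 1.43 × 303.90 = 434.57.
Round up → n = 435 per group.

n = 435 per group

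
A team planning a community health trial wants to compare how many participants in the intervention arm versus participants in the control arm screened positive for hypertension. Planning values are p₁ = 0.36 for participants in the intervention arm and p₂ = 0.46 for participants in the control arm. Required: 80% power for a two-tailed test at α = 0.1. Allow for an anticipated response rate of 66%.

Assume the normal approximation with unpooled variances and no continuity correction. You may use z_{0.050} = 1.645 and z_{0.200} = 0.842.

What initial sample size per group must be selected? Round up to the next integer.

n = (z_{α/2} + z_β)² · [p₁(1−p₁) + p₂(1−p₂)] / (p₁ − p₂)²
  = (1.645 + 0.842)² · (0.36·0.64 + 0.46·0.54) / (-0.10)²
  = (2.487)² · (0.2304 + 0.2484) / 0.0100
  = 6.1852 · 0.4788 / 0.0100
  = 296.15
Adjust for 66% response: 296.15 / 0.66 = 448.71.
Round up → n = 449 per group.

n = 449 per group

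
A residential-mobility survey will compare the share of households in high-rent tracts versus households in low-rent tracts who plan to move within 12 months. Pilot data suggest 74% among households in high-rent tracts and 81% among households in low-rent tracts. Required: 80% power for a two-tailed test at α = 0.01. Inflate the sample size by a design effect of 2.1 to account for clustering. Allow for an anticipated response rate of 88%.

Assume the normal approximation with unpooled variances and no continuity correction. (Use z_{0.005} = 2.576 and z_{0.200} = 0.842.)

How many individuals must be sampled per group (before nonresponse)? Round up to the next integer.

n = (z_{α/2} + z_β)² · [p₁(1−p₁) + p₂(1−p₂)] / (p₁ − p₂)²
  = (2.576 + 0.842)² · (0.74·0.26 + 0.81·0.19) / (-0.07)²
  = (3.418)² · (0.1924 + 0.1539) / 0.0049
  = 11.6827 · 0.3463 / 0.0049
  = 825.66
Design effect: 2.1 × 825.66 = 1733.88.
Adjust for 88% response: 1733.88 / 0.88 = 1970.32.
Round up → n = 1971 per group.

n = 1971 per group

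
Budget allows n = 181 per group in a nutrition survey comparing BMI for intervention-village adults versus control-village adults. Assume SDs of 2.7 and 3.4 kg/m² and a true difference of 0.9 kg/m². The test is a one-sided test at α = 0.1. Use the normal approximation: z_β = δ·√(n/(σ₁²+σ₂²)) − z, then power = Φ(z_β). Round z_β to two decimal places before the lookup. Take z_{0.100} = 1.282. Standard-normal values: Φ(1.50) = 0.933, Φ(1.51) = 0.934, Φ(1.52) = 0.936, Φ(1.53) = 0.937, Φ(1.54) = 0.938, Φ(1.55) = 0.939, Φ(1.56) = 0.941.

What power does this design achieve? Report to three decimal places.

Power ≈ 0.934

z_β = δ·√(n/(σ₁²+σ₂²)) − z_α
    = 0.9 · √(181/18.85) − 1.282
    = 0.9 · 3.09873 − 1.282
    = 2.7889 − 1.282 = 1.5069 → 1.51
Power = Φ(1.51) = 0.934.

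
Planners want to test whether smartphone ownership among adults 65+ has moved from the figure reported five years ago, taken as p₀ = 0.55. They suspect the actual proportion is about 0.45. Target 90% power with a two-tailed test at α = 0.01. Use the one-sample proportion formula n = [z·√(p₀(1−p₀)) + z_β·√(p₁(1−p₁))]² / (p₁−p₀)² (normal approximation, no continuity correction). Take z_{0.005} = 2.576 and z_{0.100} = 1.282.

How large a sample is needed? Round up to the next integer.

n = [z_{α/2}·√(p₀q₀) + z_β·√(p₁q₁)]² / (p₁ − p₀)²
  = [2.576·√(0.55·0.45) + 1.282·√(0.45·0.55)]² / (-0.10)²
  = [2.576·0.4975 + 1.282·0.4975]² / 0.0100
  = [1.9193]² / 0.0100
  = 368.38
Round up → n = 369.

n = 369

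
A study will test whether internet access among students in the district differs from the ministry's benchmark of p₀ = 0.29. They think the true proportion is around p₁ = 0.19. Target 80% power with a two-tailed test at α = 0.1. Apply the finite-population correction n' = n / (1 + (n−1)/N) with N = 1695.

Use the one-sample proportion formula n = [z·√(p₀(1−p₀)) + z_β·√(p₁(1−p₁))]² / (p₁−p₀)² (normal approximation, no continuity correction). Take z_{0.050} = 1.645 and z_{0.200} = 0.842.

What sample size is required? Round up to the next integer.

n = 109

n = [z_{α/2}·√(p₀q₀) + z_β·√(p₁q₁)]² / (p₁ − p₀)²
  = [1.645·√(0.29·0.71) + 0.842·√(0.19·0.81)]² / (-0.10)²
  = [1.645·0.4538 + 0.842·0.3923]² / 0.0100
  = [1.0768]² / 0.0100
  = 115.94
Finite-population correction (N = 1695): 115.94 / (1 + (115.94 − 1)/1695) = 108.58.
Round up → n = 109.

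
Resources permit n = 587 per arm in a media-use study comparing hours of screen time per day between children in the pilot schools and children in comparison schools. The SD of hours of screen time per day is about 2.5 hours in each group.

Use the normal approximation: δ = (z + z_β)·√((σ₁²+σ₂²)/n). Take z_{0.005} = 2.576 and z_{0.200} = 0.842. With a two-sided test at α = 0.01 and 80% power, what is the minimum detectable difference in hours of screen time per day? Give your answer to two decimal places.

Minimum detectable difference ≈ 0.50 hours

δ = (z_{α/2} + z_β) · √((σ₁²+σ₂²)/n)
  = (2.576 + 0.842) · √(12.5/587)
  = 3.418 · √0.02129
  = 3.418 · 0.1459
  = 0.4988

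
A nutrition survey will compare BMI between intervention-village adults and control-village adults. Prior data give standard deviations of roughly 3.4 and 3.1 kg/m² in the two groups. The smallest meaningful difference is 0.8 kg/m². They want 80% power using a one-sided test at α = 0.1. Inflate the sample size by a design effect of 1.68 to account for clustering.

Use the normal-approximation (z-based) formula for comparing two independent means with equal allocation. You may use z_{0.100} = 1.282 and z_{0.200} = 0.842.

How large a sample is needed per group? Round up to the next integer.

n = (z_α + z_β)² · (σ₁² + σ₂²) / δ²
  = (1.282 + 0.842)² · (3.4² + 3.1² = 21.17) / 0.8²
  = 4.5114 · 21.17 / 0.64
  = 149.23
Design effect: 1.68 × 149.23 = 250.70.
Round up → n = 251 per group.

n = 251 per group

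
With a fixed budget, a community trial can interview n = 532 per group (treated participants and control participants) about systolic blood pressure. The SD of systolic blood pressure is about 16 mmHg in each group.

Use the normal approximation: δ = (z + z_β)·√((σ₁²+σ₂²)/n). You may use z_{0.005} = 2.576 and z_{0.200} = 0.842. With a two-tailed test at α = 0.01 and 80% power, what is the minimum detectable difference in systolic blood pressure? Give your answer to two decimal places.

δ = (z_{α/2} + z_β) · √((σ₁²+σ₂²)/n)
  = (2.576 + 0.842) · √(512/532)
  = 3.418 · √0.96241
  = 3.418 · 0.9810
  = 3.3531

Minimum detectable difference ≈ 3.35 mmHg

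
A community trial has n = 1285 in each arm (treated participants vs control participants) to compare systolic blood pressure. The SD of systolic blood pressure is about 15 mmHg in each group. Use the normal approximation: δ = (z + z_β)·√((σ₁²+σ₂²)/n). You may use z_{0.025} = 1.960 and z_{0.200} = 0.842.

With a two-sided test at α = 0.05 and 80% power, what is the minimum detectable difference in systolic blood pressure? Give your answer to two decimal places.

δ = (z_{α/2} + z_β) · √((σ₁²+σ₂²)/n)
  = (1.960 + 0.842) · √(450/1285)
  = 2.802 · √0.35019
  = 2.802 · 0.5918
  = 1.6581

Minimum detectable difference ≈ 1.66 mmHg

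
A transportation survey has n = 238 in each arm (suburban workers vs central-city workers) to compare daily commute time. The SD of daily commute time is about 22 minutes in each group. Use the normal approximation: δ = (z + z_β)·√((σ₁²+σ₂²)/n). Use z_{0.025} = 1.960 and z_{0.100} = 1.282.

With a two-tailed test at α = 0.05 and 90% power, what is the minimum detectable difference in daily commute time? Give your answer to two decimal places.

δ = (z_{α/2} + z_β) · √((σ₁²+σ₂²)/n)
  = (1.960 + 1.282) · √(968/238)
  = 3.242 · √4.0672
  = 3.242 · 2.0167
  = 6.5383

Minimum detectable difference ≈ 6.54 minutes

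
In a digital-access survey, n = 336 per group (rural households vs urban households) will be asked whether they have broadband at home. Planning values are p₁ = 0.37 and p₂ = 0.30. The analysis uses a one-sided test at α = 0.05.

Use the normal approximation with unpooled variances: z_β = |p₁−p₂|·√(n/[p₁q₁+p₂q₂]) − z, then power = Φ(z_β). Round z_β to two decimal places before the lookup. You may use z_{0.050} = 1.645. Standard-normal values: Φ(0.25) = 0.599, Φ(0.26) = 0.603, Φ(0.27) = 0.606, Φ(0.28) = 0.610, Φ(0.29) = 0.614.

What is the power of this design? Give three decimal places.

Power ≈ 0.610

z_β = |p₁−p₂|·√(n/[p₁q₁+p₂q₂]) − z_α
    = 0.07 · √(336/0.4431) − 1.645
    = 0.07 · 27.5371 − 1.645
    = 1.9276 − 1.645 = 0.2826 → 0.28
Power = Φ(0.28) = 0.610.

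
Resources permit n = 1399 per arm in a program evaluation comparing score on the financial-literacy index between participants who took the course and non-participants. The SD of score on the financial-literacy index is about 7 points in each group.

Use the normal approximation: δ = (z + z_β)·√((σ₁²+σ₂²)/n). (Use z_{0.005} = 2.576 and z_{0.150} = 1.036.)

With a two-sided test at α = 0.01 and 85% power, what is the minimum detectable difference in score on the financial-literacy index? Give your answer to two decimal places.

δ = (z_{α/2} + z_β) · √((σ₁²+σ₂²)/n)
  = (2.576 + 1.036) · √(98/1399)
  = 3.612 · √0.07005
  = 3.612 · 0.2647
  = 0.9560

Minimum detectable difference ≈ 0.96 points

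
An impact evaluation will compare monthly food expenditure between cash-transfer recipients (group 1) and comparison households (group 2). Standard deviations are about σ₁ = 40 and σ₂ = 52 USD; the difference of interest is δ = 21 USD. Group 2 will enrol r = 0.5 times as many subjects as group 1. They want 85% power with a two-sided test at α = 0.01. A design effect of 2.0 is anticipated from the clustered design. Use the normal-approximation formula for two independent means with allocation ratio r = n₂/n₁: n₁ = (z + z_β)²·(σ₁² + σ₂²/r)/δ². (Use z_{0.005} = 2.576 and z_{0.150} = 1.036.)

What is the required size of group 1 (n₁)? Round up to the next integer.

n₁ = (z_{α/2} + z_β)² · (σ₁² + σ₂²/r) / δ²
   = (2.576 + 1.036)² · (40² + 52²/0.5) / 21²
   = 13.0465 · (1600 + 5408) / 441
   = 13.0465 · 7008 / 441
   = 207.32
Design effect: 2.0 × 207.32 = 414.65.
Round up → n₁ = 415; n₂ = r·n₁ = 0.5 × 415 = 208.

n₁ = 415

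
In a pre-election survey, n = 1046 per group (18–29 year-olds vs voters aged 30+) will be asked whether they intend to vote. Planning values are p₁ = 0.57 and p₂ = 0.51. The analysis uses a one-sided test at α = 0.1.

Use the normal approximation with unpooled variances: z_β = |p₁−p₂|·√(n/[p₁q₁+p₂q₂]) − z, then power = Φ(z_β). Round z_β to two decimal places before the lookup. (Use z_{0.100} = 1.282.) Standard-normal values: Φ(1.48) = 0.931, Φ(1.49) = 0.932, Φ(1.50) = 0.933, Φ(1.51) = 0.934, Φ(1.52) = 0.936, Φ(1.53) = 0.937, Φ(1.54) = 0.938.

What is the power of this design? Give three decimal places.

Power ≈ 0.931

z_β = |p₁−p₂|·√(n/[p₁q₁+p₂q₂]) − z_α
    = 0.06 · √(1046/0.4950) − 1.282
    = 0.06 · 45.9688 − 1.282
    = 2.7581 − 1.282 = 1.4761 → 1.48
Power = Φ(1.48) = 0.931.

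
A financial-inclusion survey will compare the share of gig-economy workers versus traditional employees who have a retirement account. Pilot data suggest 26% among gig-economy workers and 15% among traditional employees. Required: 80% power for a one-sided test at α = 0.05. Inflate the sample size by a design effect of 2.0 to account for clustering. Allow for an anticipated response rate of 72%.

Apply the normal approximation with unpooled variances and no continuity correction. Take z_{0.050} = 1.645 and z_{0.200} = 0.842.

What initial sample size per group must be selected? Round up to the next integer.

n = 455 per group

n = (z_α + z_β)² · [p₁(1−p₁) + p₂(1−p₂)] / (p₁ − p₂)²
  = (1.645 + 0.842)² · (0.26·0.74 + 0.15·0.85) / (0.11)²
  = (2.487)² · (0.1924 + 0.1275) / 0.0121
  = 6.1852 · 0.3199 / 0.0121
  = 163.52
Design effect: 2.0 × 163.52 = 327.05.
Adjust for 72% response: 327.05 / 0.72 = 454.23.
Round up → n = 455 per group.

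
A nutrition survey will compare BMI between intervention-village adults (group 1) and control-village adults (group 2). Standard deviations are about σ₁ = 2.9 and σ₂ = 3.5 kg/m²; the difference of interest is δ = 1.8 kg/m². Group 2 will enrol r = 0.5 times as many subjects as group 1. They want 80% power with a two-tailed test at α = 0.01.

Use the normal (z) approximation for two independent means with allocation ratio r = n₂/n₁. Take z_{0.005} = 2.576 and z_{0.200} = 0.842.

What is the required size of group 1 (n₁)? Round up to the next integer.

n₁ = 119

n₁ = (z_{α/2} + z_β)² · (σ₁² + σ₂²/r) / δ²
   = (2.576 + 0.842)² · (2.9² + 3.5²/0.5) / 1.8²
   = 11.6827 · (8.41 + 24.5) / 3.24
   = 11.6827 · 32.91 / 3.24
   = 118.67
Round up → n₁ = 119; n₂ = r·n₁ = 0.5 × 119 = 60.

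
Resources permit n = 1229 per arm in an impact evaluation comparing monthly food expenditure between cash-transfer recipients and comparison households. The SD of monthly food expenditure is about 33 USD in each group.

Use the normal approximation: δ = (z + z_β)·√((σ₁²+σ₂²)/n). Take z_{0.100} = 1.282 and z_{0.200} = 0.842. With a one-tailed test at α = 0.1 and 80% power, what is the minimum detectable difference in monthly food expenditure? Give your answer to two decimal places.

Minimum detectable difference ≈ 2.83 USD

δ = (z_α + z_β) · √((σ₁²+σ₂²)/n)
  = (1.282 + 0.842) · √(2178/1229)
  = 2.124 · √1.7722
  = 2.124 · 1.3312
  = 2.8275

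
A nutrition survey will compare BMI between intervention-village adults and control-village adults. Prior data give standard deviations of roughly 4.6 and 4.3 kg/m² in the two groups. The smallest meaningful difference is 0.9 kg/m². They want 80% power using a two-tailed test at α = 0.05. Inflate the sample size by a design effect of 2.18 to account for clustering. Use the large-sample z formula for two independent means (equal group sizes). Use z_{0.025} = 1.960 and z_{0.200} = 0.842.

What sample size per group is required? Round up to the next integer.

n = 838 per group

n = (z_{α/2} + z_β)² · (σ₁² + σ₂²) / δ²
  = (1.960 + 0.842)² · (4.6² + 4.3² = 39.65) / 0.9²
  = 7.8512 · 39.65 / 0.81
  = 384.32
Design effect: 2.18 × 384.32 = 837.82.
Round up → n = 838 per group.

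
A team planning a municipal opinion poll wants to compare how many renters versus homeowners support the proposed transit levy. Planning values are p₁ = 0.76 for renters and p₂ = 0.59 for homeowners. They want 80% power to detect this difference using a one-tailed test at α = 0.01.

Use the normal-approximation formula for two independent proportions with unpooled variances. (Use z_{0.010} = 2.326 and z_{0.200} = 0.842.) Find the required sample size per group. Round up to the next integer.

n = 148 per group

n = (z_α + z_β)² · [p₁(1−p₁) + p₂(1−p₂)] / (p₁ − p₂)²
  = (2.326 + 0.842)² · (0.76·0.24 + 0.59·0.41) / (0.17)²
  = (3.168)² · (0.1824 + 0.2419) / 0.0289
  = 10.0362 · 0.4243 / 0.0289
  = 147.35
Round up → n = 148 per group.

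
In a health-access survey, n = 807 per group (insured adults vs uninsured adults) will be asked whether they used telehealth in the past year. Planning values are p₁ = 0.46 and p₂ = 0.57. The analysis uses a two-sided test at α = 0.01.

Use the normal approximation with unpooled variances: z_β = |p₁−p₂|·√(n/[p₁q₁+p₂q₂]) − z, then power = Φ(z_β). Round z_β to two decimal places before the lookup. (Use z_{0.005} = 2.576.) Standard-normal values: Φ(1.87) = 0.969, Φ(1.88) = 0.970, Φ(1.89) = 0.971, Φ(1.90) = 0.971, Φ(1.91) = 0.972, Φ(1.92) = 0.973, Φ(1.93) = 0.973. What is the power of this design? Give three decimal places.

Power ≈ 0.969

z_β = |p₁−p₂|·√(n/[p₁q₁+p₂q₂]) − z_{α/2}
    = 0.11 · √(807/0.4935) − 2.576
    = 0.11 · 40.4383 − 2.576
    = 4.4482 − 2.576 = 1.8722 → 1.87
Power = Φ(1.87) = 0.969.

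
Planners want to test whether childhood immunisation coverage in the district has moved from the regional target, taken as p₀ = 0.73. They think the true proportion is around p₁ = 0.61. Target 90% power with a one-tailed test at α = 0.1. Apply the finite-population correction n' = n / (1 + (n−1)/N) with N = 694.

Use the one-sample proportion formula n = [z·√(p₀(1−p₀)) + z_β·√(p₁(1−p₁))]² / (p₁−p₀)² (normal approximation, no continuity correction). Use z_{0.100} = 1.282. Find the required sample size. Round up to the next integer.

n = [z_α·√(p₀q₀) + z_β·√(p₁q₁)]² / (p₁ − p₀)²
  = [1.282·√(0.73·0.27) + 1.282·√(0.61·0.39)]² / (-0.12)²
  = [1.282·0.4440 + 1.282·0.4877]² / 0.0144
  = [1.1945]² / 0.0144
  = 99.08
Finite-population correction (N = 694): 99.08 / (1 + (99.08 − 1)/694) = 86.81.
Round up → n = 87.

n = 87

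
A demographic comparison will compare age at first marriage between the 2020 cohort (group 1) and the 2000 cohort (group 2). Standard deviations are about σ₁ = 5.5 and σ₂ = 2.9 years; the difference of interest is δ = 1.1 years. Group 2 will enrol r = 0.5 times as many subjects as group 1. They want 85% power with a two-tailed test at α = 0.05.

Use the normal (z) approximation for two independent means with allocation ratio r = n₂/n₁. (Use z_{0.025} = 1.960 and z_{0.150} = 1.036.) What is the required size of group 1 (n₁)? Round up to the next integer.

n₁ = 350

n₁ = (z_{α/2} + z_β)² · (σ₁² + σ₂²/r) / δ²
   = (1.960 + 1.036)² · (5.5² + 2.9²/0.5) / 1.1²
   = 8.9760 · (30.25 + 16.82) / 1.21
   = 8.9760 · 47.07 / 1.21
   = 349.17
Round up → n₁ = 350; n₂ = r·n₁ = 0.5 × 350 = 175.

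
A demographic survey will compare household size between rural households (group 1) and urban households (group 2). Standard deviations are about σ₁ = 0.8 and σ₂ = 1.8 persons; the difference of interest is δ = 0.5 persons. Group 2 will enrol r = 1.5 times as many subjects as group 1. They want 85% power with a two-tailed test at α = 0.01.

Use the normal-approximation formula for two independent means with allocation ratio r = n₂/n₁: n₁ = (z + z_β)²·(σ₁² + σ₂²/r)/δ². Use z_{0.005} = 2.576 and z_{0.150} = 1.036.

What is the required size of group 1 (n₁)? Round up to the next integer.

n₁ = 147

n₁ = (z_{α/2} + z_β)² · (σ₁² + σ₂²/r) / δ²
   = (2.576 + 1.036)² · (0.8² + 1.8²/1.5) / 0.5²
   = 13.0465 · (0.64 + 2.16) / 0.25
   = 13.0465 · 2.8 / 0.25
   = 146.12
Round up → n₁ = 147; n₂ = r·n₁ = 1.5 × 147 = 221.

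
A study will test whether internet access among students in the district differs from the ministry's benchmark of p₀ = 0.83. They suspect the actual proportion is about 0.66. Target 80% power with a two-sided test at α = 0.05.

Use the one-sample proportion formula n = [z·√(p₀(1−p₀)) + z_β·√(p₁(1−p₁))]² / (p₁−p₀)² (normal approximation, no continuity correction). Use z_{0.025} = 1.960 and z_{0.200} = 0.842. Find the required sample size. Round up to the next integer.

n = [z_{α/2}·√(p₀q₀) + z_β·√(p₁q₁)]² / (p₁ − p₀)²
  = [1.960·√(0.83·0.17) + 0.842·√(0.66·0.34)]² / (-0.17)²
  = [1.960·0.3756 + 0.842·0.4737]² / 0.0289
  = [1.1351]² / 0.0289
  = 44.58
Round up → n = 45.

n = 45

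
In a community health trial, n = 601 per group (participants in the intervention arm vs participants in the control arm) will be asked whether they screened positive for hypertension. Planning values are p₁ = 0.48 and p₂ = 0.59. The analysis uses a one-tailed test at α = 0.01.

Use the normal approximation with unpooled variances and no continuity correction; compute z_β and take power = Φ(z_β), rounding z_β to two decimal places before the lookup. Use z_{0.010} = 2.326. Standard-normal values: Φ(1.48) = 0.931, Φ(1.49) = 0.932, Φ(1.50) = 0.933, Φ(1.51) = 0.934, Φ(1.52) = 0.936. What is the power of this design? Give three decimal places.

Power ≈ 0.936

z_β = |p₁−p₂|·√(n/[p₁q₁+p₂q₂]) − z_α
    = 0.11 · √(601/0.4915) − 2.326
    = 0.11 · 34.9684 − 2.326
    = 3.8465 − 2.326 = 1.5205 → 1.52
Power = Φ(1.52) = 0.936.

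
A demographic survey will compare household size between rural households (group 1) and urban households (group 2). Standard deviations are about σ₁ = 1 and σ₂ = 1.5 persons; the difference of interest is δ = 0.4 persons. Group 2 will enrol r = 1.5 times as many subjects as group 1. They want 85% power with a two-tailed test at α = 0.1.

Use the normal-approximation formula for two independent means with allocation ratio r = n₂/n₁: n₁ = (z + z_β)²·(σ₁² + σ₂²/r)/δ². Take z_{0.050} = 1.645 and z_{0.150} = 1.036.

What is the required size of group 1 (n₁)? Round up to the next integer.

n₁ = 113

n₁ = (z_{α/2} + z_β)² · (σ₁² + σ₂²/r) / δ²
   = (1.645 + 1.036)² · (1² + 1.5²/1.5) / 0.4²
   = 7.1878 · (1 + 1.5) / 0.16
   = 7.1878 · 2.5 / 0.16
   = 112.31
Round up → n₁ = 113; n₂ = r·n₁ = 1.5 × 113 = 170.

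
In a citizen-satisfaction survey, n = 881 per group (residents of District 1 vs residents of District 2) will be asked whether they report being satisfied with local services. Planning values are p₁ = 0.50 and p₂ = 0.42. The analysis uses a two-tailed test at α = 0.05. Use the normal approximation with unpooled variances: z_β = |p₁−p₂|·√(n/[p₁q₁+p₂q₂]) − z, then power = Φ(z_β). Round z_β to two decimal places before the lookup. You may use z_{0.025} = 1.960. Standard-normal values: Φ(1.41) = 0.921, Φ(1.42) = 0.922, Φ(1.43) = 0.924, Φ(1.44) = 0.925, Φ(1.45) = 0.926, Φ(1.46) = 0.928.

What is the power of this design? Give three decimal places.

Power ≈ 0.922

z_β = |p₁−p₂|·√(n/[p₁q₁+p₂q₂]) − z_{α/2}
    = 0.08 · √(881/0.4936) − 1.960
    = 0.08 · 42.2474 − 1.960
    = 3.3798 − 1.960 = 1.4198 → 1.42
Power = Φ(1.42) = 0.922.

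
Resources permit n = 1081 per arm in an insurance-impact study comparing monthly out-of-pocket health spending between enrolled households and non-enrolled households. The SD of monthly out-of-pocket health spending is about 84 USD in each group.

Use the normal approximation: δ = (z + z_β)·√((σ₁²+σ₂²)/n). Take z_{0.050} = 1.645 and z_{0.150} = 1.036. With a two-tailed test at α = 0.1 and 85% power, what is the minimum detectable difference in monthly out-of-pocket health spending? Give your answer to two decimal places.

Minimum detectable difference ≈ 9.69 USD

δ = (z_{α/2} + z_β) · √((σ₁²+σ₂²)/n)
  = (1.645 + 1.036) · √(14112/1081)
  = 2.681 · √13.0546
  = 2.681 · 3.6131
  = 9.6868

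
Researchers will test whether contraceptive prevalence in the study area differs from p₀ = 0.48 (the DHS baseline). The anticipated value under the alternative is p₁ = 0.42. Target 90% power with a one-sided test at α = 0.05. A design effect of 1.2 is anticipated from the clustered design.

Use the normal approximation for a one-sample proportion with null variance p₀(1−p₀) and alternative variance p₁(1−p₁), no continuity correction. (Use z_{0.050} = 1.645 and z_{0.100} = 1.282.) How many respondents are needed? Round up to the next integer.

n = [z_α·√(p₀q₀) + z_β·√(p₁q₁)]² / (p₁ − p₀)²
  = [1.645·√(0.48·0.52) + 1.282·√(0.42·0.58)]² / (-0.06)²
  = [1.645·0.4996 + 1.282·0.4936]² / 0.0036
  = [1.4546]² / 0.0036
  = 587.73
Design effect: 1.2 × 587.73 = 705.27.
Round up → n = 706.

n = 706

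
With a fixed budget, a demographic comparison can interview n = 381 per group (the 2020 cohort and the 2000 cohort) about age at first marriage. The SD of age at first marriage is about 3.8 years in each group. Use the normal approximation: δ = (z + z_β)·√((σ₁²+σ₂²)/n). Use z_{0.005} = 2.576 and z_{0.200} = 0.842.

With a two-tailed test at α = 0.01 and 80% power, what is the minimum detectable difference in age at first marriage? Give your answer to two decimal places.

δ = (z_{α/2} + z_β) · √((σ₁²+σ₂²)/n)
  = (2.576 + 0.842) · √(28.88/381)
  = 3.418 · √0.0758
  = 3.418 · 0.2753
  = 0.9410

Minimum detectable difference ≈ 0.94 years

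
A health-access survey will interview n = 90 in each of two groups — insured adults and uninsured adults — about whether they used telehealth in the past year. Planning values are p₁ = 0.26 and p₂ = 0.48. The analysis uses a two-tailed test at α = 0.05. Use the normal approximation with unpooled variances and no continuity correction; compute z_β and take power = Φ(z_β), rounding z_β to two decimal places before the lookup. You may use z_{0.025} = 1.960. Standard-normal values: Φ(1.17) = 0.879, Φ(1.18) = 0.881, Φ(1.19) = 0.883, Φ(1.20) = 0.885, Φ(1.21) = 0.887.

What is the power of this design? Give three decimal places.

z_β = |p₁−p₂|·√(n/[p₁q₁+p₂q₂]) − z_{α/2}
    = 0.22 · √(90/0.4420) − 1.960
    = 0.22 · 14.2695 − 1.960
    = 3.1393 − 1.960 = 1.1793 → 1.18
Power = Φ(1.18) = 0.881.

Power ≈ 0.881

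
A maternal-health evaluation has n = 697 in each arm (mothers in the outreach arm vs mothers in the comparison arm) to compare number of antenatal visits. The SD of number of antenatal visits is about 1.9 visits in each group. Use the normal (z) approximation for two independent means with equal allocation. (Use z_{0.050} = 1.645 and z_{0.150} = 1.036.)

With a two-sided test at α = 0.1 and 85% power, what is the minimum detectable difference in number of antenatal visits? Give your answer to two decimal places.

Minimum detectable difference ≈ 0.27 visits

δ = (z_{α/2} + z_β) · √((σ₁²+σ₂²)/n)
  = (1.645 + 1.036) · √(7.22/697)
  = 2.681 · √0.01036
  = 2.681 · 0.1018
  = 0.2729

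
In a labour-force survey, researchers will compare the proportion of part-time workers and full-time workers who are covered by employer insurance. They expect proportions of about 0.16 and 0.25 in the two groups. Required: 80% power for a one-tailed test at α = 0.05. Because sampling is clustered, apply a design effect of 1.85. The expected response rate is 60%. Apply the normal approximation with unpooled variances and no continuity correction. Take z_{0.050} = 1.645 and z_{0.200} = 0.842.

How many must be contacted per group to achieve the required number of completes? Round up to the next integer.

n = (z_α + z_β)² · [p₁(1−p₁) + p₂(1−p₂)] / (p₁ − p₂)²
  = (1.645 + 0.842)² · (0.16·0.84 + 0.25·0.75) / (-0.09)²
  = (2.487)² · (0.1344 + 0.1875) / 0.0081
  = 6.1852 · 0.3219 / 0.0081
  = 245.80
Design effect: 1.85 × 245.80 = 454.74.
Adjust for 60% response: 454.74 / 0.60 = 757.89.
Round up → n = 758 per group.

n = 758 per group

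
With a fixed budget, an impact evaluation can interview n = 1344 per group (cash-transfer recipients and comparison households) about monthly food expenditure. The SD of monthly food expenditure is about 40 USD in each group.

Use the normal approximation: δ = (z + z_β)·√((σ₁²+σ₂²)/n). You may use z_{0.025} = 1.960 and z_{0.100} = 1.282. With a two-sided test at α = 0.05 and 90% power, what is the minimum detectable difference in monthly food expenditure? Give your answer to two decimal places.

δ = (z_{α/2} + z_β) · √((σ₁²+σ₂²)/n)
  = (1.960 + 1.282) · √(3200/1344)
  = 3.242 · √2.381
  = 3.242 · 1.5430
  = 5.0025

Minimum detectable difference ≈ 5.00 USD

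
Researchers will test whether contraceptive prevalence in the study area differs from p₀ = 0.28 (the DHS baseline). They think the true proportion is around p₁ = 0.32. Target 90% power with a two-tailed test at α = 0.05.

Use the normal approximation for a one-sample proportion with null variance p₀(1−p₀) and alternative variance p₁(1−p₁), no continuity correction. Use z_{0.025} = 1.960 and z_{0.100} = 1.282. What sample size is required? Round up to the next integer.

n = 1366

n = [z_{α/2}·√(p₀q₀) + z_β·√(p₁q₁)]² / (p₁ − p₀)²
  = [1.960·√(0.28·0.72) + 1.282·√(0.32·0.68)]² / (0.04)²
  = [1.960·0.4490 + 1.282·0.4665]² / 0.0016
  = [1.4781]² / 0.0016
  = 1365.41
Round up → n = 1366.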